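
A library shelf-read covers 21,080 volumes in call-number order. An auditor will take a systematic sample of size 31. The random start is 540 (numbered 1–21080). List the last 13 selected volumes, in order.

12780, 13460, 14140, 14820, 15500, 16180, 16860, 17540, 18220, 18900, 19580, 20260, 20940

k = N/n = 21080/31 = 680
19th selection = 540 + 18×680 = 12780
20th: 12780 + 680 = 13460
21st: 13460 + 680 = 14140
22nd: 14140 + 680 = 14820
23rd: 14820 + 680 = 15500
24th: 15500 + 680 = 16180
25th: 16180 + 680 = 16860
26th: 16860 + 680 = 17540
27th: 17540 + 680 = 18220
28th: 18220 + 680 = 18900
29th: 18900 + 680 = 19580
30th: 19580 + 680 = 20260
31st: 20260 + 680 = 20940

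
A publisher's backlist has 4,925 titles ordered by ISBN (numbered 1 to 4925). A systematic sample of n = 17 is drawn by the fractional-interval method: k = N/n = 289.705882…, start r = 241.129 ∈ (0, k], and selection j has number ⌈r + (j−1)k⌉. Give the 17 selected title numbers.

242, 531, 821, 1111, 1400, 1690, 1980, 2270, 2559, 2849, 3139, 3428, 3718, 4008, 4298, 4587, 4877

j=1: r + 0k = 241.129 → ⌈·⌉ = 242
j=2: r + 1k = 530.834882… → ⌈·⌉ = 531
j=3: r + 2k = 820.540764… → ⌈·⌉ = 821
j=4: r + 3k = 1110.246647… → ⌈·⌉ = 1111
j=5: r + 4k = 1399.952529… → ⌈·⌉ = 1400
j=6: r + 5k = 1689.658411… → ⌈·⌉ = 1690
j=7: r + 6k = 1979.364294… → ⌈·⌉ = 1980
j=8: r + 7k = 2269.070176… → ⌈·⌉ = 2270
j=9: r + 8k = 2558.776058… → ⌈·⌉ = 2559
j=10: r + 9k = 2848.481941… → ⌈·⌉ = 2849
j=11: r + 10k = 3138.187823… → ⌈·⌉ = 3139
j=12: r + 11k = 3427.893705… → ⌈·⌉ = 3428
j=13: r + 12k = 3717.599588… → ⌈·⌉ = 3718
j=14: r + 13k = 4007.305470… → ⌈·⌉ = 4008
j=15: r + 14k = 4297.011352… → ⌈·⌉ = 4298
j=16: r + 15k = 4586.717235… → ⌈·⌉ = 4587
j=17: r + 16k = 4876.423117… → ⌈·⌉ = 4877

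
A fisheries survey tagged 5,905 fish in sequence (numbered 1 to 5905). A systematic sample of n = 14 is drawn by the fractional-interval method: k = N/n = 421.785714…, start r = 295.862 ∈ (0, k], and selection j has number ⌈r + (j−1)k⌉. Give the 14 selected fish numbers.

296, 718, 1140, 1562, 1984, 2405, 2827, 3249, 3671, 4092, 4514, 4936, 5358, 5780

j=1: r + 0k = 295.862 → ⌈·⌉ = 296
j=2: r + 1k = 717.647714… → ⌈·⌉ = 718
j=3: r + 2k = 1139.433428… → ⌈·⌉ = 1140
j=4: r + 3k = 1561.219142… → ⌈·⌉ = 1562
j=5: r + 4k = 1983.004857… → ⌈·⌉ = 1984
j=6: r + 5k = 2404.790571… → ⌈·⌉ = 2405
j=7: r + 6k = 2826.576285… → ⌈·⌉ = 2827
j=8: r + 7k = 3248.362 → ⌈·⌉ = 3249
j=9: r + 8k = 3670.147714… → ⌈·⌉ = 3671
j=10: r + 9k = 4091.933428… → ⌈·⌉ = 4092
j=11: r + 10k = 4513.719142… → ⌈·⌉ = 4514
j=12: r + 11k = 4935.504857… → ⌈·⌉ = 4936
j=13: r + 12k = 5357.290571… → ⌈·⌉ = 5358
j=14: r + 13k = 5779.076285… → ⌈·⌉ = 5780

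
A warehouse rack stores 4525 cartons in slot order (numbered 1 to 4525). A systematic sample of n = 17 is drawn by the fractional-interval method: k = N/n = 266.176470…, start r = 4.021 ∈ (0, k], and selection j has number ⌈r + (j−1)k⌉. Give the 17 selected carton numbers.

5, 271, 537, 803, 1069, 1335, 1602, 1868, 2134, 2400, 2666, 2932, 3199, 3465, 3731, 3997, 4263

j=1: r + 0k = 4.021 → ⌈·⌉ = 5
j=2: r + 1k = 270.197470… → ⌈·⌉ = 271
j=3: r + 2k = 536.373941… → ⌈·⌉ = 537
j=4: r + 3k = 802.550411… → ⌈·⌉ = 803
j=5: r + 4k = 1068.726882… → ⌈·⌉ = 1069
j=6: r + 5k = 1334.903352… → ⌈·⌉ = 1335
j=7: r + 6k = 1601.079823… → ⌈·⌉ = 1602
j=8: r + 7k = 1867.256294… → ⌈·⌉ = 1868
j=9: r + 8k = 2133.432764… → ⌈·⌉ = 2134
j=10: r + 9k = 2399.609235… → ⌈·⌉ = 2400
j=11: r + 10k = 2665.785705… → ⌈·⌉ = 2666
j=12: r + 11k = 2931.962176… → ⌈·⌉ = 2932
j=13: r + 12k = 3198.138647… → ⌈·⌉ = 3199
j=14: r + 13k = 3464.315117… → ⌈·⌉ = 3465
j=15: r + 14k = 3730.491588… → ⌈·⌉ = 3731
j=16: r + 15k = 3996.668058… → ⌈·⌉ = 3997
j=17: r + 16k = 4262.844529… → ⌈·⌉ = 4263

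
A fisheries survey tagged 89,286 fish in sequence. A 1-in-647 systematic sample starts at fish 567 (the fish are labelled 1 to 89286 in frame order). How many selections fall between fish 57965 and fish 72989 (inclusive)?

k = 647
First selection ≥ 57965: 567 + ⌈(57965−567)/647⌉·647 = 567 + 89×647 = 58150
Last selection ≤ 72989: 567 + ⌊(72989−567)/647⌋·647 = 567 + 111×647 = 72384
Count = 111 − 89 + 1 = 23

23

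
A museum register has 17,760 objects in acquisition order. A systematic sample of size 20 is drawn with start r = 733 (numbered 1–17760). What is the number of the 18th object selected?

15829

k = 17760/20 = 888
18th selection = r + (18−1)·k = 733 + 17×888 = 733 + 15096 = 15829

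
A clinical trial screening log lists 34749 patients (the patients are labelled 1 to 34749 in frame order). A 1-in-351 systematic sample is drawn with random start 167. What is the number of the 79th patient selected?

k = 351
79th selection = r + (79−1)·k = 167 + 78×351 = 167 + 27378 = 27545

27545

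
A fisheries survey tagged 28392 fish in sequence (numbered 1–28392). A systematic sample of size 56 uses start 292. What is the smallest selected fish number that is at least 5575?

5869

k = 28392/56 = 507
Steps past start: ⌈(5575 − 292)/507⌉ = ⌈5283/507⌉ = 11
Selected fish: 292 + 11×507 = 5869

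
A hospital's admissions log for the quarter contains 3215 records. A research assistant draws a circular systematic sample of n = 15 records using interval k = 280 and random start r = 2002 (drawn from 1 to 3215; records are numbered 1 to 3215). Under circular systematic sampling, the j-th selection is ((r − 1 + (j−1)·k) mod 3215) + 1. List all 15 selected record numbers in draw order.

Selection 1: 2002
Selection 2: 2002 + 280 = 2282
Selection 3: 2282 + 280 = 2562
Selection 4: 2562 + 280 = 2842
Selection 5: 2842 + 280 = 3122
Selection 6: 3122 + 280 = 3402 → 3402 − 3215 = 187
Selection 7: 187 + 280 = 467
Selection 8: 467 + 280 = 747
Selection 9: 747 + 280 = 1027
Selection 10: 1027 + 280 = 1307
Selection 11: 1307 + 280 = 1587
Selection 12: 1587 + 280 = 1867
Selection 13: 1867 + 280 = 2147
Selection 14: 2147 + 280 = 2427
Selection 15: 2427 + 280 = 2707

2002, 2282, 2562, 2842, 3122, 187, 467, 747, 1027, 1307, 1587, 1867, 2147, 2427, 2707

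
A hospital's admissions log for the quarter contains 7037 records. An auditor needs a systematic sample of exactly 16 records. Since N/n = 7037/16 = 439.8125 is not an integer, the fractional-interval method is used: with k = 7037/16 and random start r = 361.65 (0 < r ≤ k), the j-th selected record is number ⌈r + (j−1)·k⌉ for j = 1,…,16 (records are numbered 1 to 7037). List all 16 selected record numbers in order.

362, 802, 1242, 1682, 2121, 2561, 3001, 3441, 3881, 4320, 4760, 5200, 5640, 6080, 6520, 6959

j=1: r + 0k = 361.65 → ⌈·⌉ = 362
j=2: r + 1k = 801.4625 → ⌈·⌉ = 802
j=3: r + 2k = 1241.275 → ⌈·⌉ = 1242
j=4: r + 3k = 1681.0875 → ⌈·⌉ = 1682
j=5: r + 4k = 2120.9 → ⌈·⌉ = 2121
j=6: r + 5k = 2560.7125 → ⌈·⌉ = 2561
j=7: r + 6k = 3000.525 → ⌈·⌉ = 3001
j=8: r + 7k = 3440.3375 → ⌈·⌉ = 3441
j=9: r + 8k = 3880.15 → ⌈·⌉ = 3881
j=10: r + 9k = 4319.9625 → ⌈·⌉ = 4320
j=11: r + 10k = 4759.775 → ⌈·⌉ = 4760
j=12: r + 11k = 5199.5875 → ⌈·⌉ = 5200
j=13: r + 12k = 5639.4 → ⌈·⌉ = 5640
j=14: r + 13k = 6079.2125 → ⌈·⌉ = 6080
j=15: r + 14k = 6519.025 → ⌈·⌉ = 6520
j=16: r + 15k = 6958.8375 → ⌈·⌉ = 6959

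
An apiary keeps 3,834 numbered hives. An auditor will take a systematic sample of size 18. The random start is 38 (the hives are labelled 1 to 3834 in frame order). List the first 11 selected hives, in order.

k = N/n = 3834/18 = 213
hive 1: 38
hive 2: 38 + 213 = 251
hive 3: 251 + 213 = 464
hive 4: 464 + 213 = 677
hive 5: 677 + 213 = 890
hive 6: 890 + 213 = 1103
hive 7: 1103 + 213 = 1316
hive 8: 1316 + 213 = 1529
hive 9: 1529 + 213 = 1742
hive 10: 1742 + 213 = 1955
hive 11: 1955 + 213 = 2168

38, 251, 464, 677, 890, 1103, 1316, 1529, 1742, 1955, 2168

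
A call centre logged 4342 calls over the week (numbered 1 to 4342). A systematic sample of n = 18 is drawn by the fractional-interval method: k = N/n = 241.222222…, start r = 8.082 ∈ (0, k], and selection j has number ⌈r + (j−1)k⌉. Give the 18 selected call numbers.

9, 250, 491, 732, 973, 1215, 1456, 1697, 1938, 2180, 2421, 2662, 2903, 3144, 3386, 3627, 3868, 4109

j=1: r + 0k = 8.082 → ⌈·⌉ = 9
j=2: r + 1k = 249.304222… → ⌈·⌉ = 250
j=3: r + 2k = 490.526444… → ⌈·⌉ = 491
j=4: r + 3k = 731.748666… → ⌈·⌉ = 732
j=5: r + 4k = 972.970888… → ⌈·⌉ = 973
j=6: r + 5k = 1214.193111… → ⌈·⌉ = 1215
j=7: r + 6k = 1455.415333… → ⌈·⌉ = 1456
j=8: r + 7k = 1696.637555… → ⌈·⌉ = 1697
j=9: r + 8k = 1937.859777… → ⌈·⌉ = 1938
j=10: r + 9k = 2179.082 → ⌈·⌉ = 2180
j=11: r + 10k = 2420.304222… → ⌈·⌉ = 2421
j=12: r + 11k = 2661.526444… → ⌈·⌉ = 2662
j=13: r + 12k = 2902.748666… → ⌈·⌉ = 2903
j=14: r + 13k = 3143.970888… → ⌈·⌉ = 3144
j=15: r + 14k = 3385.193111… → ⌈·⌉ = 3386
j=16: r + 15k = 3626.415333… → ⌈·⌉ = 3627
j=17: r + 16k = 3867.637555… → ⌈·⌉ = 3868
j=18: r + 17k = 4108.859777… → ⌈·⌉ = 4109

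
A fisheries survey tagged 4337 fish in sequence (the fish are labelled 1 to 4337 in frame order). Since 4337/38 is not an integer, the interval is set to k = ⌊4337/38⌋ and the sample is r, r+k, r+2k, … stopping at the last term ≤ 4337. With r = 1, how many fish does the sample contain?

k = ⌊4337/38⌋ = 114
Achieved size = ⌊(4337 − 1)/114⌋ + 1 = ⌊4336/114⌋ + 1 = 38 + 1 = 39
(last selection: 1 + 38×114 = 4333 ≤ 4337; next would be 4447 > 4337)

39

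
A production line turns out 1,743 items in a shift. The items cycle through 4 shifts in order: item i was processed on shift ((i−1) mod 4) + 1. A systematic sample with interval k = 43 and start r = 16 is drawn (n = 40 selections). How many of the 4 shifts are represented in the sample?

Consecutive selections differ by k = 43, so their shift numbers differ by 43 mod 4 = 3.
gcd(43, 4) = 1, so the sample visits 4/1 = 4 distinct residues mod 4.
Start 16 is shift 4; the shifts hit are 1, 2, 3, 4.

4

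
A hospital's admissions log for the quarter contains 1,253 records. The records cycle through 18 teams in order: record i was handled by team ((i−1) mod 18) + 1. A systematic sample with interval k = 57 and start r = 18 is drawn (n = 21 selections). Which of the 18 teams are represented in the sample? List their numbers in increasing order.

3, 6, 9, 12, 15, 18

Consecutive selections differ by k = 57, so their team numbers differ by 57 mod 18 = 3.
gcd(57, 18) = 3, so the sample visits 18/3 = 6 distinct residues mod 18.
Start 18 is team 18; the teams hit are 3, 6, 9, 12, 15, 18.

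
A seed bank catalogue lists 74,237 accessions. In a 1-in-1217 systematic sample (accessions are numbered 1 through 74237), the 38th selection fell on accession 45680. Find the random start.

651

k = 1217
r = 45680 − (38−1)×1217 = 45680 − 45029 = 651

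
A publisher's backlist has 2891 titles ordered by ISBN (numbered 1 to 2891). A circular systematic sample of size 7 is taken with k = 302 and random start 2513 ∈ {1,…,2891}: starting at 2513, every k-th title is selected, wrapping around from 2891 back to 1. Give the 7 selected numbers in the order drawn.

Selection 1: 2513
Selection 2: 2513 + 302 = 2815
Selection 3: 2815 + 302 = 3117 → 3117 − 2891 = 226
Selection 4: 226 + 302 = 528
Selection 5: 528 + 302 = 830
Selection 6: 830 + 302 = 1132
Selection 7: 1132 + 302 = 1434

2513, 2815, 226, 528, 830, 1132, 1434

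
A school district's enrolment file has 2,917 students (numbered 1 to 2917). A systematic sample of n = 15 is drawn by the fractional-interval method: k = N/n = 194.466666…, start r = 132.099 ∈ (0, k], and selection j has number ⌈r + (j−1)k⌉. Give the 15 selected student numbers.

j=1: r + 0k = 132.099 → ⌈·⌉ = 133
j=2: r + 1k = 326.565666… → ⌈·⌉ = 327
j=3: r + 2k = 521.032333… → ⌈·⌉ = 522
j=4: r + 3k = 715.499 → ⌈·⌉ = 716
j=5: r + 4k = 909.965666… → ⌈·⌉ = 910
j=6: r + 5k = 1104.432333… → ⌈·⌉ = 1105
j=7: r + 6k = 1298.899 → ⌈·⌉ = 1299
j=8: r + 7k = 1493.365666… → ⌈·⌉ = 1494
j=9: r + 8k = 1687.832333… → ⌈·⌉ = 1688
j=10: r + 9k = 1882.299 → ⌈·⌉ = 1883
j=11: r + 10k = 2076.765666… → ⌈·⌉ = 2077
j=12: r + 11k = 2271.232333… → ⌈·⌉ = 2272
j=13: r + 12k = 2465.699 → ⌈·⌉ = 2466
j=14: r + 13k = 2660.165666… → ⌈·⌉ = 2661
j=15: r + 14k = 2854.632333… → ⌈·⌉ = 2855

133, 327, 522, 716, 910, 1105, 1299, 1494, 1688, 1883, 2077, 2272, 2466, 2661, 2855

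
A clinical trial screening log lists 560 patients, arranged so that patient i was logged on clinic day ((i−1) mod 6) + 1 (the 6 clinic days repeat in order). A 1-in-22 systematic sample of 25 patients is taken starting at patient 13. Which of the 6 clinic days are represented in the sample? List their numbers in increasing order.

1, 3, 5

Consecutive selections differ by k = 22, so their clinic day numbers differ by 22 mod 6 = 4.
gcd(22, 6) = 2, so the sample visits 6/2 = 3 distinct residues mod 6.
Start 13 is clinic day 1; the clinic days hit are 1, 3, 5.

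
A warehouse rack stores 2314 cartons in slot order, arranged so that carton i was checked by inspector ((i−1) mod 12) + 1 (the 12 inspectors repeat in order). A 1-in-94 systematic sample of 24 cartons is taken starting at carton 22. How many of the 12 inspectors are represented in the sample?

Consecutive selections differ by k = 94, so their inspector numbers differ by 94 mod 12 = 10.
gcd(94, 12) = 2, so the sample visits 12/2 = 6 distinct residues mod 12.
Start 22 is inspector 10; the inspectors hit are 2, 4, 6, 8, 10, 12.

6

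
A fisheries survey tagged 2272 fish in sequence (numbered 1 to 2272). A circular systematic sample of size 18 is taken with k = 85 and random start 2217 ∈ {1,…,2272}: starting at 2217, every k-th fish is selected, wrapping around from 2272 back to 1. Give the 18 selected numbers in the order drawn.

2217, 30, 115, 200, 285, 370, 455, 540, 625, 710, 795, 880, 965, 1050, 1135, 1220, 1305, 1390

Selection 1: 2217
Selection 2: 2217 + 85 = 2302 → 2302 − 2272 = 30
Selection 3: 30 + 85 = 115
Selection 4: 115 + 85 = 200
Selection 5: 200 + 85 = 285
Selection 6: 285 + 85 = 370
Selection 7: 370 + 85 = 455
Selection 8: 455 + 85 = 540
Selection 9: 540 + 85 = 625
Selection 10: 625 + 85 = 710
Selection 11: 710 + 85 = 795
Selection 12: 795 + 85 = 880
Selection 13: 880 + 85 = 965
Selection 14: 965 + 85 = 1050
Selection 15: 1050 + 85 = 1135
Selection 16: 1135 + 85 = 1220
Selection 17: 1220 + 85 = 1305
Selection 18: 1305 + 85 = 1390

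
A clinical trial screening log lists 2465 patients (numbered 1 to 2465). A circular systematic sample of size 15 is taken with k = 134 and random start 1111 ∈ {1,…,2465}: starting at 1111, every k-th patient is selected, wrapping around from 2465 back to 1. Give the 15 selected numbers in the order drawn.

1111, 1245, 1379, 1513, 1647, 1781, 1915, 2049, 2183, 2317, 2451, 120, 254, 388, 522

Selection 1: 1111
Selection 2: 1111 + 134 = 1245
Selection 3: 1245 + 134 = 1379
Selection 4: 1379 + 134 = 1513
Selection 5: 1513 + 134 = 1647
Selection 6: 1647 + 134 = 1781
Selection 7: 1781 + 134 = 1915
Selection 8: 1915 + 134 = 2049
Selection 9: 2049 + 134 = 2183
Selection 10: 2183 + 134 = 2317
Selection 11: 2317 + 134 = 2451
Selection 12: 2451 + 134 = 2585 → 2585 − 2465 = 120
Selection 13: 120 + 134 = 254
Selection 14: 254 + 134 = 388
Selection 15: 388 + 134 = 522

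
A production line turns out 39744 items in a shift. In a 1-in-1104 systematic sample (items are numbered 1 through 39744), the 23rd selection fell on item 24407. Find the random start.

k = 1104
r = 24407 − (23−1)×1104 = 24407 − 24288 = 119

119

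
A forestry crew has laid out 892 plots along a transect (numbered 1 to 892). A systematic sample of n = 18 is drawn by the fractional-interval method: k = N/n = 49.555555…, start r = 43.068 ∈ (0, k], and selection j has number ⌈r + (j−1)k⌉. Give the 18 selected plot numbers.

j=1: r + 0k = 43.068 → ⌈·⌉ = 44
j=2: r + 1k = 92.623555… → ⌈·⌉ = 93
j=3: r + 2k = 142.179111… → ⌈·⌉ = 143
j=4: r + 3k = 191.734666… → ⌈·⌉ = 192
j=5: r + 4k = 241.290222… → ⌈·⌉ = 242
j=6: r + 5k = 290.845777… → ⌈·⌉ = 291
j=7: r + 6k = 340.401333… → ⌈·⌉ = 341
j=8: r + 7k = 389.956888… → ⌈·⌉ = 390
j=9: r + 8k = 439.512444… → ⌈·⌉ = 440
j=10: r + 9k = 489.068 → ⌈·⌉ = 490
j=11: r + 10k = 538.623555… → ⌈·⌉ = 539
j=12: r + 11k = 588.179111… → ⌈·⌉ = 589
j=13: r + 12k = 637.734666… → ⌈·⌉ = 638
j=14: r + 13k = 687.290222… → ⌈·⌉ = 688
j=15: r + 14k = 736.845777… → ⌈·⌉ = 737
j=16: r + 15k = 786.401333… → ⌈·⌉ = 787
j=17: r + 16k = 835.956888… → ⌈·⌉ = 836
j=18: r + 17k = 885.512444… → ⌈·⌉ = 886

44, 93, 143, 192, 242, 291, 341, 390, 440, 490, 539, 589, 638, 688, 737, 787, 836, 886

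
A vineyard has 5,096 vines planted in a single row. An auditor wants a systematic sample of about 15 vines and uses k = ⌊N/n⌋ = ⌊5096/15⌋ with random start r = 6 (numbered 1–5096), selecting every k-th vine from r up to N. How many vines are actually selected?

k = ⌊5096/15⌋ = 339
Achieved size = ⌊(5096 − 6)/339⌋ + 1 = ⌊5090/339⌋ + 1 = 15 + 1 = 16
(last selection: 6 + 15×339 = 5091 ≤ 5096; next would be 5430 > 5096)

16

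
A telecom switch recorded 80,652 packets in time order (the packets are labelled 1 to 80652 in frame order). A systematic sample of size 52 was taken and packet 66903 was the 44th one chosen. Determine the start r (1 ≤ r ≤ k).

k = 80652/52 = 1551
r = 66903 − (44−1)×1551 = 66903 − 66693 = 210

210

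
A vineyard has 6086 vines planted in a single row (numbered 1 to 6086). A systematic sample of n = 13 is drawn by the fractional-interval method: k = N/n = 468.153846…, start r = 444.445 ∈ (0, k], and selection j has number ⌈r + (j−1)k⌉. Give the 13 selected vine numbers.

j=1: r + 0k = 444.445 → ⌈·⌉ = 445
j=2: r + 1k = 912.598846… → ⌈·⌉ = 913
j=3: r + 2k = 1380.752692… → ⌈·⌉ = 1381
j=4: r + 3k = 1848.906538… → ⌈·⌉ = 1849
j=5: r + 4k = 2317.060384… → ⌈·⌉ = 2318
j=6: r + 5k = 2785.214230… → ⌈·⌉ = 2786
j=7: r + 6k = 3253.368076… → ⌈·⌉ = 3254
j=8: r + 7k = 3721.521923… → ⌈·⌉ = 3722
j=9: r + 8k = 4189.675769… → ⌈·⌉ = 4190
j=10: r + 9k = 4657.829615… → ⌈·⌉ = 4658
j=11: r + 10k = 5125.983461… → ⌈·⌉ = 5126
j=12: r + 11k = 5594.137307… → ⌈·⌉ = 5595
j=13: r + 12k = 6062.291153… → ⌈·⌉ = 6063

445, 913, 1381, 1849, 2318, 2786, 3254, 3722, 4190, 4658, 5126, 5595, 6063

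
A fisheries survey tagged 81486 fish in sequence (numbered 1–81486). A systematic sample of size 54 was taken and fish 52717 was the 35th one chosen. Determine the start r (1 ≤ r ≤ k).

1411

k = 81486/54 = 1509
r = 52717 − (35−1)×1509 = 52717 − 51306 = 1411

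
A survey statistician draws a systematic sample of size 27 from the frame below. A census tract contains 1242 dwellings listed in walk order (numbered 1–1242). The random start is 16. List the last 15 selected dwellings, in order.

k = N/n = 1242/27 = 46
13th selection = 16 + 12×46 = 568
14th: 568 + 46 = 614
15th: 614 + 46 = 660
16th: 660 + 46 = 706
17th: 706 + 46 = 752
18th: 752 + 46 = 798
19th: 798 + 46 = 844
20th: 844 + 46 = 890
21st: 890 + 46 = 936
22nd: 936 + 46 = 982
23rd: 982 + 46 = 1028
24th: 1028 + 46 = 1074
25th: 1074 + 46 = 1120
26th: 1120 + 46 = 1166
27th: 1166 + 46 = 1212

568, 614, 660, 706, 752, 798, 844, 890, 936, 982, 1028, 1074, 1120, 1166, 1212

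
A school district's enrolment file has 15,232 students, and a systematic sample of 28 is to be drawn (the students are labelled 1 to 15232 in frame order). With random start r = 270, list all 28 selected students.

k = N/n = 15232/28 = 544
student 1: 270
student 2: 270 + 544 = 814
student 3: 814 + 544 = 1358
student 4: 1358 + 544 = 1902
student 5: 1902 + 544 = 2446
student 6: 2446 + 544 = 2990
student 7: 2990 + 544 = 3534
student 8: 3534 + 544 = 4078
student 9: 4078 + 544 = 4622
student 10: 4622 + 544 = 5166
student 11: 5166 + 544 = 5710
student 12: 5710 + 544 = 6254
student 13: 6254 + 544 = 6798
student 14: 6798 + 544 = 7342
student 15: 7342 + 544 = 7886
student 16: 7886 + 544 = 8430
student 17: 8430 + 544 = 8974
student 18: 8974 + 544 = 9518
student 19: 9518 + 544 = 10062
student 20: 10062 + 544 = 10606
student 21: 10606 + 544 = 11150
student 22: 11150 + 544 = 11694
student 23: 11694 + 544 = 12238
student 24: 12238 + 544 = 12782
student 25: 12782 + 544 = 13326
student 26: 13326 + 544 = 13870
student 27: 13870 + 544 = 14414
student 28: 14414 + 544 = 14958

270, 814, 1358, 1902, 2446, 2990, 3534, 4078, 4622, 5166, 5710, 6254, 6798, 7342, 7886, 8430, 8974, 9518, 10062, 10606, 11150, 11694, 12238, 12782, 13326, 13870, 14414, 14958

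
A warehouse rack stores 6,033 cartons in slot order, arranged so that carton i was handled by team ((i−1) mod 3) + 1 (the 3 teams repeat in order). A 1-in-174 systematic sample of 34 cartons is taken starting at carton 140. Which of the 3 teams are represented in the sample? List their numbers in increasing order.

Consecutive selections differ by k = 174, so their team numbers differ by 174 mod 3 = 0.
gcd(174, 3) = 3, so the sample visits 3/3 = 1 distinct residues mod 3.
Start 140 is team 2; the teams hit are 2.

2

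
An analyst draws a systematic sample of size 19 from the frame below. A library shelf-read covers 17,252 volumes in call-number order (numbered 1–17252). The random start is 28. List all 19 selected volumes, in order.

28, 936, 1844, 2752, 3660, 4568, 5476, 6384, 7292, 8200, 9108, 10016, 10924, 11832, 12740, 13648, 14556, 15464, 16372

k = N/n = 17252/19 = 908
volume 1: 28
volume 2: 28 + 908 = 936
volume 3: 936 + 908 = 1844
volume 4: 1844 + 908 = 2752
volume 5: 2752 + 908 = 3660
volume 6: 3660 + 908 = 4568
volume 7: 4568 + 908 = 5476
volume 8: 5476 + 908 = 6384
volume 9: 6384 + 908 = 7292
volume 10: 7292 + 908 = 8200
volume 11: 8200 + 908 = 9108
volume 12: 9108 + 908 = 10016
volume 13: 10016 + 908 = 10924
volume 14: 10924 + 908 = 11832
volume 15: 11832 + 908 = 12740
volume 16: 12740 + 908 = 13648
volume 17: 13648 + 908 = 14556
volume 18: 14556 + 908 = 15464
volume 19: 15464 + 908 = 16372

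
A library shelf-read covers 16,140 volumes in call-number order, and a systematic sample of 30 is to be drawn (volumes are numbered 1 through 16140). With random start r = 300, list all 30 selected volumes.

k = N/n = 16140/30 = 538
volume 1: 300
volume 2: 300 + 538 = 838
volume 3: 838 + 538 = 1376
volume 4: 1376 + 538 = 1914
volume 5: 1914 + 538 = 2452
volume 6: 2452 + 538 = 2990
volume 7: 2990 + 538 = 3528
volume 8: 3528 + 538 = 4066
volume 9: 4066 + 538 = 4604
volume 10: 4604 + 538 = 5142
volume 11: 5142 + 538 = 5680
volume 12: 5680 + 538 = 6218
volume 13: 6218 + 538 = 6756
volume 14: 6756 + 538 = 7294
volume 15: 7294 + 538 = 7832
volume 16: 7832 + 538 = 8370
volume 17: 8370 + 538 = 8908
volume 18: 8908 + 538 = 9446
volume 19: 9446 + 538 = 9984
volume 20: 9984 + 538 = 10522
volume 21: 10522 + 538 = 11060
volume 22: 11060 + 538 = 11598
volume 23: 11598 + 538 = 12136
volume 24: 12136 + 538 = 12674
volume 25: 12674 + 538 = 13212
volume 26: 13212 + 538 = 13750
volume 27: 13750 + 538 = 14288
volume 28: 14288 + 538 = 14826
volume 29: 14826 + 538 = 15364
volume 30: 15364 + 538 = 15902

300, 838, 1376, 1914, 2452, 2990, 3528, 4066, 4604, 5142, 5680, 6218, 6756, 7294, 7832, 8370, 8908, 9446, 9984, 10522, 11060, 11598, 12136, 12674, 13212, 13750, 14288, 14826, 15364, 15902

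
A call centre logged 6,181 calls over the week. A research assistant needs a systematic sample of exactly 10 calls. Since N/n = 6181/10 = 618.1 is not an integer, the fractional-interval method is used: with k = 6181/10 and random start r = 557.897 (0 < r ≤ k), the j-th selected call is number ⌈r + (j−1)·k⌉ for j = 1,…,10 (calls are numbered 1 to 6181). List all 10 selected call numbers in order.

558, 1176, 1795, 2413, 3031, 3649, 4267, 4885, 5503, 6121

j=1: r + 0k = 557.897 → ⌈·⌉ = 558
j=2: r + 1k = 1175.997 → ⌈·⌉ = 1176
j=3: r + 2k = 1794.097 → ⌈·⌉ = 1795
j=4: r + 3k = 2412.197 → ⌈·⌉ = 2413
j=5: r + 4k = 3030.297 → ⌈·⌉ = 3031
j=6: r + 5k = 3648.397 → ⌈·⌉ = 3649
j=7: r + 6k = 4266.497 → ⌈·⌉ = 4267
j=8: r + 7k = 4884.597 → ⌈·⌉ = 4885
j=9: r + 8k = 5502.697 → ⌈·⌉ = 5503
j=10: r + 9k = 6120.797 → ⌈·⌉ = 6121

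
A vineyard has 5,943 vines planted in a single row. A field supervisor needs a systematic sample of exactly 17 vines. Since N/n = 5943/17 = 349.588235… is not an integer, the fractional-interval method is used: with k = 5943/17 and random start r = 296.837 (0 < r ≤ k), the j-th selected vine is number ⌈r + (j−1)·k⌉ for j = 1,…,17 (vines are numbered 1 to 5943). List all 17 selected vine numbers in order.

297, 647, 997, 1346, 1696, 2045, 2395, 2744, 3094, 3444, 3793, 4143, 4492, 4842, 5192, 5541, 5891

j=1: r + 0k = 296.837 → ⌈·⌉ = 297
j=2: r + 1k = 646.425235… → ⌈·⌉ = 647
j=3: r + 2k = 996.013470… → ⌈·⌉ = 997
j=4: r + 3k = 1345.601705… → ⌈·⌉ = 1346
j=5: r + 4k = 1695.189941… → ⌈·⌉ = 1696
j=6: r + 5k = 2044.778176… → ⌈·⌉ = 2045
j=7: r + 6k = 2394.366411… → ⌈·⌉ = 2395
j=8: r + 7k = 2743.954647… → ⌈·⌉ = 2744
j=9: r + 8k = 3093.542882… → ⌈·⌉ = 3094
j=10: r + 9k = 3443.131117… → ⌈·⌉ = 3444
j=11: r + 10k = 3792.719352… → ⌈·⌉ = 3793
j=12: r + 11k = 4142.307588… → ⌈·⌉ = 4143
j=13: r + 12k = 4491.895823… → ⌈·⌉ = 4492
j=14: r + 13k = 4841.484058… → ⌈·⌉ = 4842
j=15: r + 14k = 5191.072294… → ⌈·⌉ = 5192
j=16: r + 15k = 5540.660529… → ⌈·⌉ = 5541
j=17: r + 16k = 5890.248764… → ⌈·⌉ = 5891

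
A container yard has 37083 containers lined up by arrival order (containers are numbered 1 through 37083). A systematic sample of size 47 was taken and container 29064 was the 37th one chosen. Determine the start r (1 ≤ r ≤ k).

660

k = 37083/47 = 789
r = 29064 − (37−1)×789 = 29064 − 28404 = 660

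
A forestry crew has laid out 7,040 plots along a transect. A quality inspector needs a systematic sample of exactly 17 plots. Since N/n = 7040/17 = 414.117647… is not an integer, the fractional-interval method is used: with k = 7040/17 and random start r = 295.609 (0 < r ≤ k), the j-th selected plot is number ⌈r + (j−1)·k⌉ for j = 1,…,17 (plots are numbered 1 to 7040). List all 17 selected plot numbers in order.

j=1: r + 0k = 295.609 → ⌈·⌉ = 296
j=2: r + 1k = 709.726647… → ⌈·⌉ = 710
j=3: r + 2k = 1123.844294… → ⌈·⌉ = 1124
j=4: r + 3k = 1537.961941… → ⌈·⌉ = 1538
j=5: r + 4k = 1952.079588… → ⌈·⌉ = 1953
j=6: r + 5k = 2366.197235… → ⌈·⌉ = 2367
j=7: r + 6k = 2780.314882… → ⌈·⌉ = 2781
j=8: r + 7k = 3194.432529… → ⌈·⌉ = 3195
j=9: r + 8k = 3608.550176… → ⌈·⌉ = 3609
j=10: r + 9k = 4022.667823… → ⌈·⌉ = 4023
j=11: r + 10k = 4436.785470… → ⌈·⌉ = 4437
j=12: r + 11k = 4850.903117… → ⌈·⌉ = 4851
j=13: r + 12k = 5265.020764… → ⌈·⌉ = 5266
j=14: r + 13k = 5679.138411… → ⌈·⌉ = 5680
j=15: r + 14k = 6093.256058… → ⌈·⌉ = 6094
j=16: r + 15k = 6507.373705… → ⌈·⌉ = 6508
j=17: r + 16k = 6921.491352… → ⌈·⌉ = 6922

296, 710, 1124, 1538, 1953, 2367, 2781, 3195, 3609, 4023, 4437, 4851, 5266, 5680, 6094, 6508, 6922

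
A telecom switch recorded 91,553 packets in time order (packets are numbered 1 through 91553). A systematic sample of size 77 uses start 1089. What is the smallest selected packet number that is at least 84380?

k = 91553/77 = 1189
Steps past start: ⌈(84380 − 1089)/1189⌉ = ⌈83291/1189⌉ = 71
Selected packet: 1089 + 71×1189 = 85508

85508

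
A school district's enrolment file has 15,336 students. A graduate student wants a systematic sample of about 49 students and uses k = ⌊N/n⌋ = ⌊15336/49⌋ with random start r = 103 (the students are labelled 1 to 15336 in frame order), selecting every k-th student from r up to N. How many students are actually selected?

k = ⌊15336/49⌋ = 312
Achieved size = ⌊(15336 − 103)/312⌋ + 1 = ⌊15233/312⌋ + 1 = 48 + 1 = 49
(last selection: 103 + 48×312 = 15079 ≤ 15336; next would be 15391 > 15336)

49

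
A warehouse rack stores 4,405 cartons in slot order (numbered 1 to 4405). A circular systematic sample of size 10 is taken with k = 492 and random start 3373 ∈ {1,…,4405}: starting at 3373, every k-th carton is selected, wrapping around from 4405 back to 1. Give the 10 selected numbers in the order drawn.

3373, 3865, 4357, 444, 936, 1428, 1920, 2412, 2904, 3396

Selection 1: 3373
Selection 2: 3373 + 492 = 3865
Selection 3: 3865 + 492 = 4357
Selection 4: 4357 + 492 = 4849 → 4849 − 4405 = 444
Selection 5: 444 + 492 = 936
Selection 6: 936 + 492 = 1428
Selection 7: 1428 + 492 = 1920
Selection 8: 1920 + 492 = 2412
Selection 9: 2412 + 492 = 2904
Selection 10: 2904 + 492 = 3396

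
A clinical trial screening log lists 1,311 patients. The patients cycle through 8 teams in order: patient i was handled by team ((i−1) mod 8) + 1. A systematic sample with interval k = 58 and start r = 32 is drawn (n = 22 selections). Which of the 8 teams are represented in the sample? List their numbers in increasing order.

2, 4, 6, 8

Consecutive selections differ by k = 58, so their team numbers differ by 58 mod 8 = 2.
gcd(58, 8) = 2, so the sample visits 8/2 = 4 distinct residues mod 8.
Start 32 is team 8; the teams hit are 2, 4, 6, 8.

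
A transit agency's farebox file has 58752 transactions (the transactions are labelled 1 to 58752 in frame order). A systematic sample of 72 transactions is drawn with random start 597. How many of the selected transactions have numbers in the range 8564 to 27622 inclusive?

24

k = 58752/72 = 816
First selection ≥ 8564: 597 + ⌈(8564−597)/816⌉·816 = 597 + 10×816 = 8757
Last selection ≤ 27622: 597 + ⌊(27622−597)/816⌋·816 = 597 + 33×816 = 27525
Count = 33 − 10 + 1 = 24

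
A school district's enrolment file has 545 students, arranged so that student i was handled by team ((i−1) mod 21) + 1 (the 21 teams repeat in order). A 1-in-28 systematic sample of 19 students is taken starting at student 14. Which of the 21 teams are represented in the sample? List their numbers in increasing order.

Consecutive selections differ by k = 28, so their team numbers differ by 28 mod 21 = 7.
gcd(28, 21) = 7, so the sample visits 21/7 = 3 distinct residues mod 21.
Start 14 is team 14; the teams hit are 7, 14, 21.

7, 14, 21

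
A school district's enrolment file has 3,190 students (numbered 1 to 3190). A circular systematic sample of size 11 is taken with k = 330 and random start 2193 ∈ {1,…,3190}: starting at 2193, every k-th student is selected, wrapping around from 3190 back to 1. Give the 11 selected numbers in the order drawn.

Selection 1: 2193
Selection 2: 2193 + 330 = 2523
Selection 3: 2523 + 330 = 2853
Selection 4: 2853 + 330 = 3183
Selection 5: 3183 + 330 = 3513 → 3513 − 3190 = 323
Selection 6: 323 + 330 = 653
Selection 7: 653 + 330 = 983
Selection 8: 983 + 330 = 1313
Selection 9: 1313 + 330 = 1643
Selection 10: 1643 + 330 = 1973
Selection 11: 1973 + 330 = 2303

2193, 2523, 2853, 3183, 323, 653, 983, 1313, 1643, 1973, 2303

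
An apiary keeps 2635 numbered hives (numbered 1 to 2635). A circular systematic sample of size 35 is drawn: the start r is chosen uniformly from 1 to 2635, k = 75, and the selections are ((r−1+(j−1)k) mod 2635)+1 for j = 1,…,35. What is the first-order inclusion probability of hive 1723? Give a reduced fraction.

7/527

For each position j, as r ranges over 1…2635 the j-th selection hits every hive exactly once, so hive 1723 is selected for exactly 35 of the 2635 starts.
Inclusion probability = 35/2635 = 7/527.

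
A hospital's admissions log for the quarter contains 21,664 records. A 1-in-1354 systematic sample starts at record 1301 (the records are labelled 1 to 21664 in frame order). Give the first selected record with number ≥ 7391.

k = 1354
Steps past start: ⌈(7391 − 1301)/1354⌉ = ⌈6090/1354⌉ = 5
Selected record: 1301 + 5×1354 = 8071

8071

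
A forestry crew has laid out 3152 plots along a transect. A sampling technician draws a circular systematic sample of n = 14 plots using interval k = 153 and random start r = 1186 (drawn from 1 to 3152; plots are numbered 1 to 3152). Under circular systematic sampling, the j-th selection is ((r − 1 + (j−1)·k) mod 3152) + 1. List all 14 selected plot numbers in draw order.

1186, 1339, 1492, 1645, 1798, 1951, 2104, 2257, 2410, 2563, 2716, 2869, 3022, 23

Selection 1: 1186
Selection 2: 1186 + 153 = 1339
Selection 3: 1339 + 153 = 1492
Selection 4: 1492 + 153 = 1645
Selection 5: 1645 + 153 = 1798
Selection 6: 1798 + 153 = 1951
Selection 7: 1951 + 153 = 2104
Selection 8: 2104 + 153 = 2257
Selection 9: 2257 + 153 = 2410
Selection 10: 2410 + 153 = 2563
Selection 11: 2563 + 153 = 2716
Selection 12: 2716 + 153 = 2869
Selection 13: 2869 + 153 = 3022
Selection 14: 3022 + 153 = 3175 → 3175 − 3152 = 23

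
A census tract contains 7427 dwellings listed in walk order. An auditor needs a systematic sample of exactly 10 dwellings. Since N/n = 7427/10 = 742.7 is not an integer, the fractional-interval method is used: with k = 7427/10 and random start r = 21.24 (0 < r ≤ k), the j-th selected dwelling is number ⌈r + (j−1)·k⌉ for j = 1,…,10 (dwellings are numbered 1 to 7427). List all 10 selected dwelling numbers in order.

j=1: r + 0k = 21.24 → ⌈·⌉ = 22
j=2: r + 1k = 763.94 → ⌈·⌉ = 764
j=3: r + 2k = 1506.64 → ⌈·⌉ = 1507
j=4: r + 3k = 2249.34 → ⌈·⌉ = 2250
j=5: r + 4k = 2992.04 → ⌈·⌉ = 2993
j=6: r + 5k = 3734.74 → ⌈·⌉ = 3735
j=7: r + 6k = 4477.44 → ⌈·⌉ = 4478
j=8: r + 7k = 5220.14 → ⌈·⌉ = 5221
j=9: r + 8k = 5962.84 → ⌈·⌉ = 5963
j=10: r + 9k = 6705.54 → ⌈·⌉ = 6706

22, 764, 1507, 2250, 2993, 3735, 4478, 5221, 5963, 6706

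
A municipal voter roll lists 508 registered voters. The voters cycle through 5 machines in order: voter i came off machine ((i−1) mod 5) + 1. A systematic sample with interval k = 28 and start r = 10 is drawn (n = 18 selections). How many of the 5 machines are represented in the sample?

5

Consecutive selections differ by k = 28, so their machine numbers differ by 28 mod 5 = 3.
gcd(28, 5) = 1, so the sample visits 5/1 = 5 distinct residues mod 5.
Start 10 is machine 5; the machines hit are 1, 2, 3, 4, 5.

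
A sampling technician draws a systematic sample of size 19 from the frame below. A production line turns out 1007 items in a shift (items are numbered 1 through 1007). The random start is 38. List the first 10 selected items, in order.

38, 91, 144, 197, 250, 303, 356, 409, 462, 515

k = N/n = 1007/19 = 53
item 1: 38
item 2: 38 + 53 = 91
item 3: 91 + 53 = 144
item 4: 144 + 53 = 197
item 5: 197 + 53 = 250
item 6: 250 + 53 = 303
item 7: 303 + 53 = 356
item 8: 356 + 53 = 409
item 9: 409 + 53 = 462
item 10: 462 + 53 = 515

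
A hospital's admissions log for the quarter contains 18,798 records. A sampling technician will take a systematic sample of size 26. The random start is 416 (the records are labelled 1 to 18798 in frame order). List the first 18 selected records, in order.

k = N/n = 18798/26 = 723
record 1: 416
record 2: 416 + 723 = 1139
record 3: 1139 + 723 = 1862
record 4: 1862 + 723 = 2585
record 5: 2585 + 723 = 3308
record 6: 3308 + 723 = 4031
record 7: 4031 + 723 = 4754
record 8: 4754 + 723 = 5477
record 9: 5477 + 723 = 6200
record 10: 6200 + 723 = 6923
record 11: 6923 + 723 = 7646
record 12: 7646 + 723 = 8369
record 13: 8369 + 723 = 9092
record 14: 9092 + 723 = 9815
record 15: 9815 + 723 = 10538
record 16: 10538 + 723 = 11261
record 17: 11261 + 723 = 11984
record 18: 11984 + 723 = 12707

416, 1139, 1862, 2585, 3308, 4031, 4754, 5477, 6200, 6923, 7646, 8369, 9092, 9815, 10538, 11261, 11984, 12707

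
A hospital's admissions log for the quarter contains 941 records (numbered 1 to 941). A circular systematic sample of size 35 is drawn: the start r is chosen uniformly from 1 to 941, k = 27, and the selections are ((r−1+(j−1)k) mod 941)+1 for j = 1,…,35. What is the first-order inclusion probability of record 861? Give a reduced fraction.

35/941

For each position j, as r ranges over 1…941 the j-th selection hits every record exactly once, so record 861 is selected for exactly 35 of the 941 starts.
Inclusion probability = 35/941.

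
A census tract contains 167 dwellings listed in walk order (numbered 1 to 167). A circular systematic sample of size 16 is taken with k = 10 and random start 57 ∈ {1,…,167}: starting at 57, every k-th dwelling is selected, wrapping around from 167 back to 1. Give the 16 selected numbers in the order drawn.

57, 67, 77, 87, 97, 107, 117, 127, 137, 147, 157, 167, 10, 20, 30, 40

Selection 1: 57
Selection 2: 57 + 10 = 67
Selection 3: 67 + 10 = 77
Selection 4: 77 + 10 = 87
Selection 5: 87 + 10 = 97
Selection 6: 97 + 10 = 107
Selection 7: 107 + 10 = 117
Selection 8: 117 + 10 = 127
Selection 9: 127 + 10 = 137
Selection 10: 137 + 10 = 147
Selection 11: 147 + 10 = 157
Selection 12: 157 + 10 = 167
Selection 13: 167 + 10 = 177 → 177 − 167 = 10
Selection 14: 10 + 10 = 20
Selection 15: 20 + 10 = 30
Selection 16: 30 + 10 = 40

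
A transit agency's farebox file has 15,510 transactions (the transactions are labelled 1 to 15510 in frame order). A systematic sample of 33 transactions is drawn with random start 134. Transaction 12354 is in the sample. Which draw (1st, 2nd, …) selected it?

k = 15510/33 = 470
position = (12354 − 134)/470 + 1 = 12220/470 + 1 = 26 + 1 = 27

27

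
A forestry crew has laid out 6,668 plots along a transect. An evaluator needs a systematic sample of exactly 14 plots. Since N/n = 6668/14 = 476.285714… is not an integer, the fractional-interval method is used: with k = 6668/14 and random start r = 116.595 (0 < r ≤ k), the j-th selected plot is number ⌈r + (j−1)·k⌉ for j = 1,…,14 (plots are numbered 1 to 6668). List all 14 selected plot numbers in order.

j=1: r + 0k = 116.595 → ⌈·⌉ = 117
j=2: r + 1k = 592.880714… → ⌈·⌉ = 593
j=3: r + 2k = 1069.166428… → ⌈·⌉ = 1070
j=4: r + 3k = 1545.452142… → ⌈·⌉ = 1546
j=5: r + 4k = 2021.737857… → ⌈·⌉ = 2022
j=6: r + 5k = 2498.023571… → ⌈·⌉ = 2499
j=7: r + 6k = 2974.309285… → ⌈·⌉ = 2975
j=8: r + 7k = 3450.595 → ⌈·⌉ = 3451
j=9: r + 8k = 3926.880714… → ⌈·⌉ = 3927
j=10: r + 9k = 4403.166428… → ⌈·⌉ = 4404
j=11: r + 10k = 4879.452142… → ⌈·⌉ = 4880
j=12: r + 11k = 5355.737857… → ⌈·⌉ = 5356
j=13: r + 12k = 5832.023571… → ⌈·⌉ = 5833
j=14: r + 13k = 6308.309285… → ⌈·⌉ = 6309

117, 593, 1070, 1546, 2022, 2499, 2975, 3451, 3927, 4404, 4880, 5356, 5833, 6309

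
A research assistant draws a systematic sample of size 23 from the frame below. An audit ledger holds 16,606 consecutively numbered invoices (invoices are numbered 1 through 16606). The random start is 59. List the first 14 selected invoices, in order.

k = N/n = 16606/23 = 722
invoice 1: 59
invoice 2: 59 + 722 = 781
invoice 3: 781 + 722 = 1503
invoice 4: 1503 + 722 = 2225
invoice 5: 2225 + 722 = 2947
invoice 6: 2947 + 722 = 3669
invoice 7: 3669 + 722 = 4391
invoice 8: 4391 + 722 = 5113
invoice 9: 5113 + 722 = 5835
invoice 10: 5835 + 722 = 6557
invoice 11: 6557 + 722 = 7279
invoice 12: 7279 + 722 = 8001
invoice 13: 8001 + 722 = 8723
invoice 14: 8723 + 722 = 9445

59, 781, 1503, 2225, 2947, 3669, 4391, 5113, 5835, 6557, 7279, 8001, 8723, 9445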